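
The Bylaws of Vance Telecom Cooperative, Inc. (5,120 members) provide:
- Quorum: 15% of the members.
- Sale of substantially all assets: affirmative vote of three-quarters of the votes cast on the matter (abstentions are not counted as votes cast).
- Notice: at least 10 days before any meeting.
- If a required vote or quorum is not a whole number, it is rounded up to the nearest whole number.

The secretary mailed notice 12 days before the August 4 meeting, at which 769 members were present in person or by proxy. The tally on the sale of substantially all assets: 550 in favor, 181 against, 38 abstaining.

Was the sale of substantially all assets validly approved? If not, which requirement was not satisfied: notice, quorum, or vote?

Valid — all requirements satisfied.

Notice: 12 days given; 10 required. Satisfied.
Quorum: 15% of 5,120 = 768; 769 present. Satisfied.
Vote: requires three-fourths of the votes cast (769 − 38 abstaining = 731); 3/4 of 731 = 548.25, rounded up to 549, so 549 needed; 550 in favor. Satisfied.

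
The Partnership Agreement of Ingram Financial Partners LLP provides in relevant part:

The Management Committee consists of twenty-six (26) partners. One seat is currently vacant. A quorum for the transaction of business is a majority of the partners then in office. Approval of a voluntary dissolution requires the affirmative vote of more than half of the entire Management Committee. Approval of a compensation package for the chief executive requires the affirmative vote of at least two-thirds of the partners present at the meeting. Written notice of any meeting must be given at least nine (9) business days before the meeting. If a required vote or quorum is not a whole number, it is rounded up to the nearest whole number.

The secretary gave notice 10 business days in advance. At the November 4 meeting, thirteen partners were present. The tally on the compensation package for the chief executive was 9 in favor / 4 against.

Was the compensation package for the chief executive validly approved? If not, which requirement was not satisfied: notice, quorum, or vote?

Valid — all requirements satisfied.

Notice: 10 business days given; 9 required (10 ≥ 9). Satisfied.
Quorum: 13 present; quorum is 13. Satisfied.
Vote: the compensation package for the chief executive requires two-thirds of the partners present (13). 2/3 of 13 = 8.67, rounded up to 9, so 9 affirmative votes are needed; 9 voted in favor. Satisfied.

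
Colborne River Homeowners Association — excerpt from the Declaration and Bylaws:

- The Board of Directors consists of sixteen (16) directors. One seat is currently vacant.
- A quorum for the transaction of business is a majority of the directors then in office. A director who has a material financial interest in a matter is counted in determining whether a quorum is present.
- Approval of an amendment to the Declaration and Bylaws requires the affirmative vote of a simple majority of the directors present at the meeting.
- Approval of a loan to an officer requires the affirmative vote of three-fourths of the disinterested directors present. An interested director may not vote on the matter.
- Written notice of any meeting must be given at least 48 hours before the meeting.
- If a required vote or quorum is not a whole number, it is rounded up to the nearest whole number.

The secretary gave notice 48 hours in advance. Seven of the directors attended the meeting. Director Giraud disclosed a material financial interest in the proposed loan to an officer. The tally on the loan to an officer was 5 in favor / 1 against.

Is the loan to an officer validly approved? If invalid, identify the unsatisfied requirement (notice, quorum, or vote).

Invalid — quorum requirement not satisfied.

Notice: 48 hours given; 48 required (48 ≥ 48). Satisfied.
Quorum: 7 present (interested directors count toward quorum); quorum is 8. Not satisfied.
Vote: the loan to an officer requires three-fourths of the disinterested directors present (7 − 1 = 6). 3/4 of 6 = 4.50, rounded up to 5, so 5 affirmative votes are needed; 5 voted in favor. Satisfied. (Moot — without a quorum no business can be validly transacted.)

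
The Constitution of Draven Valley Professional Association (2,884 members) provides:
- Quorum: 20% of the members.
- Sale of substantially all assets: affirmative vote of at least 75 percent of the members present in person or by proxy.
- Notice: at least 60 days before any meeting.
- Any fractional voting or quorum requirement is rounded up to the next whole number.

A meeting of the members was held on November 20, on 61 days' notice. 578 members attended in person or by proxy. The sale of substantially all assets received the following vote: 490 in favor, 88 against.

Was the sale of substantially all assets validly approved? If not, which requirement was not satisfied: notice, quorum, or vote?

Notice: 61 days given; 60 required. Satisfied.
Quorum: 20% of 2,884 = 576.80, rounded up to 577; 578 present. Satisfied.
Vote: requires three-fourths of those present (578); 3/4 of 578 = 433.50, rounded up to 434, so 434 needed; 490 in favor. Satisfied.

Valid — all requirements satisfied.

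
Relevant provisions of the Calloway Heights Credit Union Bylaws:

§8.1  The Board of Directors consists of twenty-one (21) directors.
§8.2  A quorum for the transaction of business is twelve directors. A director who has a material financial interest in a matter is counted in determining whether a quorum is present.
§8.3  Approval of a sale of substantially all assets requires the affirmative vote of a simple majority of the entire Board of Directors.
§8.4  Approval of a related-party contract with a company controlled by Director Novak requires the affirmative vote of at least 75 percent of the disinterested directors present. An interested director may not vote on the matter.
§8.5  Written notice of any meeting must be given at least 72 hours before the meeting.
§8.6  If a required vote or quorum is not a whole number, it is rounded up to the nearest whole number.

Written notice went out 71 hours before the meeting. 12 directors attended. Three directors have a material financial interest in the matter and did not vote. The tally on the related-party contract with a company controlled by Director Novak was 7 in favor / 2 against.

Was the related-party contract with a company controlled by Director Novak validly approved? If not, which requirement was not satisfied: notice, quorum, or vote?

Invalid — notice requirement not satisfied.

Notice: 71 hours given; 72 required (71 < 72). Not satisfied.
Quorum: 12 present (interested directors count toward quorum); quorum is 12. Satisfied.
Vote: the related-party contract with a company controlled by Director Novak requires three-fourths of the disinterested directors present (12 − 3 = 9). 3/4 of 9 = 6.75, rounded up to 7, so 7 affirmative votes are needed; 7 voted in favor. Satisfied.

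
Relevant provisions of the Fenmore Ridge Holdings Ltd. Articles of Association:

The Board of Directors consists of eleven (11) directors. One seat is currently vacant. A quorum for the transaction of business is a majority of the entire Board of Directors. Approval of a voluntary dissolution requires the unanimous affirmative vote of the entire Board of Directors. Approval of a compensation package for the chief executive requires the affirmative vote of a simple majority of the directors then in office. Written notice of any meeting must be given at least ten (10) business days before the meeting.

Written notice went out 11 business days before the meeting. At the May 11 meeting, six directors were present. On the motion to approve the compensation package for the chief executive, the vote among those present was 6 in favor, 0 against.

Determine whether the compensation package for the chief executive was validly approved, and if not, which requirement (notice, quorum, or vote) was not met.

Notice: 11 business days given; 10 required (11 ≥ 10). Satisfied.
Quorum: 6 present; quorum is 6. Satisfied.
Vote: the compensation package for the chief executive requires a majority of the directors then in office (10). A majority of 10 is 6, so 6 affirmative votes are needed; 6 voted in favor. Satisfied.

Valid — all requirements satisfied.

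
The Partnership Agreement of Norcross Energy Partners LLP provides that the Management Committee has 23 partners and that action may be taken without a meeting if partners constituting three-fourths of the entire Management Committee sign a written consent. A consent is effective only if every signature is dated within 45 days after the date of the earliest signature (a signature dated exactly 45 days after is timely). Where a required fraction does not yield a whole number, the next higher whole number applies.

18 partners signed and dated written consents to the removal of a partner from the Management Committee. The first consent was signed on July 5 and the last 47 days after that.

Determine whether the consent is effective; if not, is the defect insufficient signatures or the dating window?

Signatures required: three-fourths of 23 — 3/4 of 23 = 17.25, rounded up to 18, so 18 needed; 18 signed. Sufficient.
Dating window: the latest signature is 47 days after the earliest; the limit is 45 days. Outside the window.

Not effective — dating-window requirement not satisfied.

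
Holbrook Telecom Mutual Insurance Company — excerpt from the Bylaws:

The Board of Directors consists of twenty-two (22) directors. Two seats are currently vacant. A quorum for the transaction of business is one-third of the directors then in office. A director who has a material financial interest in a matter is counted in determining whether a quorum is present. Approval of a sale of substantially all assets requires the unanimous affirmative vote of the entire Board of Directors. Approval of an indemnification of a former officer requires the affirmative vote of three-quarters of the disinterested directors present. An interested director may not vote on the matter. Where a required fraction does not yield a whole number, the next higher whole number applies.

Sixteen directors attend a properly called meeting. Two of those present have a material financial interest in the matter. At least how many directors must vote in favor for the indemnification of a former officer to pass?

11

The indemnification of a former officer requires three-fourths of the disinterested directors present (16 − 2 = 14).
3/4 of 14 = 10.50, rounded up to 11.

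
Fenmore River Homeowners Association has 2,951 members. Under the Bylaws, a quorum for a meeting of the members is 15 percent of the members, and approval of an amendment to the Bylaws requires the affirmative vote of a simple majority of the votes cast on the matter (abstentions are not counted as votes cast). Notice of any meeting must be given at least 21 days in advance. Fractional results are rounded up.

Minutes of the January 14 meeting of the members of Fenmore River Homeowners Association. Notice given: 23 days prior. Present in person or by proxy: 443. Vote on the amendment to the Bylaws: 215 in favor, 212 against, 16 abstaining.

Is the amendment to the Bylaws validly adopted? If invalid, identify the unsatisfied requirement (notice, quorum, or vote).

Notice: 23 days given; 21 required. Satisfied.
Quorum: 15% of 2,951 = 442.65, rounded up to 443; 443 present. Satisfied.
Vote: requires a majority of the votes cast (443 − 16 abstaining = 427); a majority of 427 is 214, so 214 needed; 215 in favor. Satisfied.

Valid — all requirements satisfied.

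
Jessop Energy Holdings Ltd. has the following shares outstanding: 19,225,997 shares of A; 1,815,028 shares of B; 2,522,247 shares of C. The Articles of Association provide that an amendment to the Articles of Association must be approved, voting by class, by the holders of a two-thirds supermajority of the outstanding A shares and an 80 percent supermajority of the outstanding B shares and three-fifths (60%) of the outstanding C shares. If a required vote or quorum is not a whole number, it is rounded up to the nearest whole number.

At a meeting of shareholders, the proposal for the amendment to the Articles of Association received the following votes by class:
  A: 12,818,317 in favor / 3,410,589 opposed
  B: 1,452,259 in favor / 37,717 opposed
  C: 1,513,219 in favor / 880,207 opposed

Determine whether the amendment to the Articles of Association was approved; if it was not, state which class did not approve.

Not approved — the C shares did not give the required vote.

A: 2/3 of 19225997 = 12817331.33, rounded up to 12817332; 12,817,332 required, 12,818,317 in favor — approved.
B: 4/5 of 1815028 = 1452022.40, rounded up to 1452023; 1,452,023 required, 1,452,259 in favor — approved.
C: 3/5 of 2522247 = 1513348.20, rounded up to 1513349; 1,513,349 required, 1,513,219 in favor — not approved.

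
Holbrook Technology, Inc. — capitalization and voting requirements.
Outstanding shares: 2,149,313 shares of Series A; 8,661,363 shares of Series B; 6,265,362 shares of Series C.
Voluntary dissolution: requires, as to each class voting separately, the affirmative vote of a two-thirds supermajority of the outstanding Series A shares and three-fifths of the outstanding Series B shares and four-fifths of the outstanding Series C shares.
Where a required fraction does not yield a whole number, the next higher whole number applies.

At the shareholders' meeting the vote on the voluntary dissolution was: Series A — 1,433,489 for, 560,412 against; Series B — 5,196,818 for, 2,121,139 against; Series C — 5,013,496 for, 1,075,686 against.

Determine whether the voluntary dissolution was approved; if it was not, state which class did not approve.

Approved — every class gave the required vote.

Series A: 2/3 of 2149313 = 1432875.33, rounded up to 1432876; 1,432,876 required, 1,433,489 in favor — approved.
Series B: 3/5 of 8661363 = 5196817.80, rounded up to 5196818; 5,196,818 required, 5,196,818 in favor — approved.
Series C: 4/5 of 6265362 = 5012289.60, rounded up to 5012290; 5,012,290 required, 5,013,496 in favor — approved.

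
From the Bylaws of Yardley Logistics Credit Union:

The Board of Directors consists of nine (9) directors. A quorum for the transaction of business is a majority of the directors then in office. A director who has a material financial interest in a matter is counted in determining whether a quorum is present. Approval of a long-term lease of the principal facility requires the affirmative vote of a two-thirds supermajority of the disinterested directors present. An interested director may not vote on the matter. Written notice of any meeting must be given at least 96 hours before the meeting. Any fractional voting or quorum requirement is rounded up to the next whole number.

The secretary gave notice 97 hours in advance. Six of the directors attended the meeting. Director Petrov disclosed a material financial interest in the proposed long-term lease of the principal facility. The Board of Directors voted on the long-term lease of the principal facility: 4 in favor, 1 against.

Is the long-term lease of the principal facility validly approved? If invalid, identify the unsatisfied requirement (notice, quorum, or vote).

Notice: 97 hours given; 96 required (97 ≥ 96). Satisfied.
Quorum: 6 present (interested directors count toward quorum); quorum is 5. Satisfied.
Vote: the long-term lease of the principal facility requires two-thirds of the disinterested directors present (6 − 1 = 5). 2/3 of 5 = 3.33, rounded up to 4, so 4 affirmative votes are needed; 4 voted in favor. Satisfied.

Valid — all requirements satisfied.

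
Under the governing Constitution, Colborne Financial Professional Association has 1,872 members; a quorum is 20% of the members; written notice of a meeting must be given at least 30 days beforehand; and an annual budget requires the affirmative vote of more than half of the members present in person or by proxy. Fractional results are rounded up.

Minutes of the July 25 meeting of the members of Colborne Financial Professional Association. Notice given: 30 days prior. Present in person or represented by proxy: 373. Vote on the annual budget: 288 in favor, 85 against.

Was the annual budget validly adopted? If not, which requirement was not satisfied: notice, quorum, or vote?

Invalid — quorum requirement not satisfied.

Notice: 30 days given; 30 required. Satisfied.
Quorum: 20% of 1,872 = 374.40, rounded up to 375; 373 present. Not satisfied.
Vote: requires a majority of those present (373); a majority of 373 is 187, so 187 needed; 288 in favor. Satisfied.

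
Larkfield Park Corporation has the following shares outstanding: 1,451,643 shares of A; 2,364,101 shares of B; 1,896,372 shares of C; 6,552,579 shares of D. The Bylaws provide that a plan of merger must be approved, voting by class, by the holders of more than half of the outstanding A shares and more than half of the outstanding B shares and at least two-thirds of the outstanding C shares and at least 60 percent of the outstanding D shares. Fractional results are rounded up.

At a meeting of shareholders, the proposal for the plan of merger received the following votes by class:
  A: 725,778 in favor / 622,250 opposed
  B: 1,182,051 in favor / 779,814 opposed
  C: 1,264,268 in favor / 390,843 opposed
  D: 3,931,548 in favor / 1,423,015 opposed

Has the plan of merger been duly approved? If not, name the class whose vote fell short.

A: a majority of 1451643 is 725822; 725,822 required, 725,778 in favor — not approved.
B: a majority of 2364101 is 1182051; 1,182,051 required, 1,182,051 in favor — approved.
C: 2/3 of 1896372 = 1264248; 1,264,248 required, 1,264,268 in favor — approved.
D: 3/5 of 6552579 = 3931547.40, rounded up to 3931548; 3,931,548 required, 3,931,548 in favor — approved.

Not approved — the A shares did not give the required vote.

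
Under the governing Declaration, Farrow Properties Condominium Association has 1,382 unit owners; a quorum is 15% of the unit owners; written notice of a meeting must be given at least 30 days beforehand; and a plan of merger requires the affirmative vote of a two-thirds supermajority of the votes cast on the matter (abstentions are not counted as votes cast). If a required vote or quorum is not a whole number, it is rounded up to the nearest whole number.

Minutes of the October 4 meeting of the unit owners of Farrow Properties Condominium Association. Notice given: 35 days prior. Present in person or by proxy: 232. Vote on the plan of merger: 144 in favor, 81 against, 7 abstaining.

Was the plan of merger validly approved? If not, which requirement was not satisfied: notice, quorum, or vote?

Notice: 35 days given; 30 required. Satisfied.
Quorum: 15% of 1,382 = 207.30, rounded up to 208; 232 present. Satisfied.
Vote: requires two-thirds of the votes cast (232 − 7 abstaining = 225); 2/3 of 225 = 150, so 150 needed; 144 in favor. Not satisfied.

Invalid — vote requirement not satisfied.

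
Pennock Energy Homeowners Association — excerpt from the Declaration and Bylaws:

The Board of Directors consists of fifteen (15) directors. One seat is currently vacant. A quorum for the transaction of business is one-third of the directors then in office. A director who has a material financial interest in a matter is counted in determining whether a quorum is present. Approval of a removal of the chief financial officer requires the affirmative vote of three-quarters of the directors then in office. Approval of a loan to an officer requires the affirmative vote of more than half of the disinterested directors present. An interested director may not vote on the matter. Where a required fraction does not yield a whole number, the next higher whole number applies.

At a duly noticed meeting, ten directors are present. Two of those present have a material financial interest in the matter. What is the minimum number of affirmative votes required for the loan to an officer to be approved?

5

The loan to an officer requires a majority of the disinterested directors present (10 − 2 = 8).
A majority of 8 is 5.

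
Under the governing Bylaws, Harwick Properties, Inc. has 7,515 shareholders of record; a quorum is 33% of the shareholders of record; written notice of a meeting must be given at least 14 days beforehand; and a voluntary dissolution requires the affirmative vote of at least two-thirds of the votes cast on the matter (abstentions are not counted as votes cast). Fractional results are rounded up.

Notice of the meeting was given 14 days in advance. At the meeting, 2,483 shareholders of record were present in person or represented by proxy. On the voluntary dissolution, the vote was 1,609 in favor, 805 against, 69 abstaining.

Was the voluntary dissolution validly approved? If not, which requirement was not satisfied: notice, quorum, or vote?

Invalid — vote requirement not satisfied.

Notice: 14 days given; 14 required. Satisfied.
Quorum: 33% of 7,515 = 2,479.95, rounded up to 2,480; 2,483 present. Satisfied.
Vote: requires two-thirds of the votes cast (2,483 − 69 abstaining = 2,414); 2/3 of 2414 = 1609.33, rounded up to 1610, so 1,610 needed; 1,609 in favor. Not satisfied.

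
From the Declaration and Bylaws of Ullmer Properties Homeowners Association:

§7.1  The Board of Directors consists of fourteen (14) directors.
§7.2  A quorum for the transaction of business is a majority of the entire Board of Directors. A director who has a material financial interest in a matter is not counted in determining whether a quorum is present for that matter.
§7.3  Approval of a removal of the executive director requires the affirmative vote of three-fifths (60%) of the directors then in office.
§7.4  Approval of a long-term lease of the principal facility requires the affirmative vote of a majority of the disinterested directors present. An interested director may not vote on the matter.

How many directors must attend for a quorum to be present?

8

A majority of 14 is 8.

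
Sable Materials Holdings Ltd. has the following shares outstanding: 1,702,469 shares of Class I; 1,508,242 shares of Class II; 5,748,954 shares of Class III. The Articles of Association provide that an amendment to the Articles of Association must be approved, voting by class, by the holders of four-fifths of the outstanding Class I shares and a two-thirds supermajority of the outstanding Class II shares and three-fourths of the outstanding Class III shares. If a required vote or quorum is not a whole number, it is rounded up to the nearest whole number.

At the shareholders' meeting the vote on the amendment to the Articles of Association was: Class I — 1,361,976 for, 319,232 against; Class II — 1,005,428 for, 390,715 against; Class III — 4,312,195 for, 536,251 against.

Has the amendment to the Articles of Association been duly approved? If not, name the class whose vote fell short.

Class I: 4/5 of 1702469 = 1361975.20, rounded up to 1361976; 1,361,976 required, 1,361,976 in favor — approved.
Class II: 2/3 of 1508242 = 1005494.67, rounded up to 1005495; 1,005,495 required, 1,005,428 in favor — not approved.
Class III: 3/4 of 5748954 = 4311715.50, rounded up to 4311716; 4,311,716 required, 4,312,195 in favor — approved.

Not approved — the Class II shares did not give the required vote.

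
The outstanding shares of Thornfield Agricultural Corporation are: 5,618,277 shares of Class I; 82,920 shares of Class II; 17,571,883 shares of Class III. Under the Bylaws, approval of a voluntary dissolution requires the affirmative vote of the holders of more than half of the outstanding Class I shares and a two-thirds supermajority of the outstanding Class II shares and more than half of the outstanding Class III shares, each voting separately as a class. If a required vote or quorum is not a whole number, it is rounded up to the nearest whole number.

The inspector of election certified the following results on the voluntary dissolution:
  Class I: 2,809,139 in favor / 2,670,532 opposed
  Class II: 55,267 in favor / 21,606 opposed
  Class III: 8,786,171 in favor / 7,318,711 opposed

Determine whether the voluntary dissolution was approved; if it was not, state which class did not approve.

Not approved — the Class II shares did not give the required vote.

Class I: a majority of 5618277 is 2809139; 2,809,139 required, 2,809,139 in favor — approved.
Class II: 2/3 of 82920 = 55280; 55,280 required, 55,267 in favor — not approved.
Class III: a majority of 17571883 is 8785942; 8,785,942 required, 8,786,171 in favor — approved.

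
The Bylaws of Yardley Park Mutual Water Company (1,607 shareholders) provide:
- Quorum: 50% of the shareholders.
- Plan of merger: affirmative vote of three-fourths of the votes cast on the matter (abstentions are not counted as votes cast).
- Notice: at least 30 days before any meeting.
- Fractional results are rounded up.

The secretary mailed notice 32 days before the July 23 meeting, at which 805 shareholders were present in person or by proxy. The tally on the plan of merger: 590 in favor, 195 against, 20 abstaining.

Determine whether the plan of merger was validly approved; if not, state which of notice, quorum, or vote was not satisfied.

Notice: 32 days given; 30 required. Satisfied.
Quorum: 50% of 1,607 = 803.50, rounded up to 804; 805 present. Satisfied.
Vote: requires three-fourths of the votes cast (805 − 20 abstaining = 785); 3/4 of 785 = 588.75, rounded up to 589, so 589 needed; 590 in favor. Satisfied.

Valid — all requirements satisfied.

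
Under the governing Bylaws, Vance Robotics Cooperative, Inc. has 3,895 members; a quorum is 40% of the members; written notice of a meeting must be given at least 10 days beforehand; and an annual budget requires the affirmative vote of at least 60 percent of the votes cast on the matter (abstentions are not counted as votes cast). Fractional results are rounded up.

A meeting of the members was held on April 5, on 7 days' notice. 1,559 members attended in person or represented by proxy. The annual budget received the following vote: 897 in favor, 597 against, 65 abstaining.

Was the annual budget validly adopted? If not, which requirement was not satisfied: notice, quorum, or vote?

Notice: 7 days given; 10 required. Not satisfied.
Quorum: 40% of 3,895 = 1,558; 1,559 present. Satisfied.
Vote: requires three-fifths of the votes cast (1,559 − 65 abstaining = 1,494); 3/5 of 1494 = 896.40, rounded up to 897, so 897 needed; 897 in favor. Satisfied.

Invalid — notice requirement not satisfied.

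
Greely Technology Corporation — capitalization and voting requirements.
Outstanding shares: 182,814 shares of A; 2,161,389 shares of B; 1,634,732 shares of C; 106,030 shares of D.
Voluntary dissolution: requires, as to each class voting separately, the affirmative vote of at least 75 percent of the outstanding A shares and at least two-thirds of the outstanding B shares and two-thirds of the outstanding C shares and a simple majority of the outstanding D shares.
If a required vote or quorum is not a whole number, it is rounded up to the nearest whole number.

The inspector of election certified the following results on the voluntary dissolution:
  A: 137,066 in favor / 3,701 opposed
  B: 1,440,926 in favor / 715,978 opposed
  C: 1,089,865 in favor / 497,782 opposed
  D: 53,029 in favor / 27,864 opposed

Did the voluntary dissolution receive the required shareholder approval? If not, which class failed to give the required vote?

A: 3/4 of 182814 = 137110.50, rounded up to 137111; 137,111 required, 137,066 in favor — not approved.
B: 2/3 of 2161389 = 1440926; 1,440,926 required, 1,440,926 in favor — approved.
C: 2/3 of 1634732 = 1089821.33, rounded up to 1089822; 1,089,822 required, 1,089,865 in favor — approved.
D: a majority of 106030 is 53016; 53,016 required, 53,029 in favor — approved.

Not approved — the A shares did not give the required vote.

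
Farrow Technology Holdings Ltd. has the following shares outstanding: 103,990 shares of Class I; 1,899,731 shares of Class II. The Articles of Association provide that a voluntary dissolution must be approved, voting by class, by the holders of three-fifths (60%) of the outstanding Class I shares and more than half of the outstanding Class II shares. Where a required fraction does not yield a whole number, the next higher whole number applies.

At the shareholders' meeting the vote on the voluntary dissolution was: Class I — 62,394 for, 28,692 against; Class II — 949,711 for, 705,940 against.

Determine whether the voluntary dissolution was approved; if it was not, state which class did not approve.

Not approved — the Class II shares did not give the required vote.

Class I: 3/5 of 103990 = 62394; 62,394 required, 62,394 in favor — approved.
Class II: a majority of 1899731 is 949866; 949,866 required, 949,711 in favor — not approved.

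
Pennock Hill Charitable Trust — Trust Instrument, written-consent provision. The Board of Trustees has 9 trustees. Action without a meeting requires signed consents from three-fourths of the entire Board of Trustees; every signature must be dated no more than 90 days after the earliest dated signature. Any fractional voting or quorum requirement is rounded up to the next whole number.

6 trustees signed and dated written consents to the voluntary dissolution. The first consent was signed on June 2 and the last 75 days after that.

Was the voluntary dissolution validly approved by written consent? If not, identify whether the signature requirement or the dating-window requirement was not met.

Signatures required: three-fourths of 9 — 3/4 of 9 = 6.75, rounded up to 7, so 7 needed; 6 signed. Insufficient.
Dating window: the latest signature is 75 days after the earliest; the limit is 90 days. Within the window.

Not effective — insufficient signatures.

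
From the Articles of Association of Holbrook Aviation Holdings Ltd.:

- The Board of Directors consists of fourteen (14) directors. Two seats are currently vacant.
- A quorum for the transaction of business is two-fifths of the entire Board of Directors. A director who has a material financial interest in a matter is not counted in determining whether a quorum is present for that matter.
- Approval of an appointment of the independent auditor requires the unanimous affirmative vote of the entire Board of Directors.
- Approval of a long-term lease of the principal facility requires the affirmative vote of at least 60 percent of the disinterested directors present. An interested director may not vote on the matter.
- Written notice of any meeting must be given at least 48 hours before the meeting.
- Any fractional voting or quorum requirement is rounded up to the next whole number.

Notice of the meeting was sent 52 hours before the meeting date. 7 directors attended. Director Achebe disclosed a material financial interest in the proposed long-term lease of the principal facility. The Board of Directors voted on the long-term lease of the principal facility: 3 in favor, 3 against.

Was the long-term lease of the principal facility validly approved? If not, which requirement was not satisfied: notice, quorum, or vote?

Notice: 52 hours given; 48 required (52 ≥ 48). Satisfied.
Quorum: 7 present, but the 1 interested director does not count, leaving 6. Quorum is 6. Satisfied.
Vote: the long-term lease of the principal facility requires three-fifths of the disinterested directors present (7 − 1 = 6). 3/5 of 6 = 3.60, rounded up to 4, so 4 affirmative votes are needed; 3 voted in favor. Not satisfied.

Invalid — vote requirement not satisfied.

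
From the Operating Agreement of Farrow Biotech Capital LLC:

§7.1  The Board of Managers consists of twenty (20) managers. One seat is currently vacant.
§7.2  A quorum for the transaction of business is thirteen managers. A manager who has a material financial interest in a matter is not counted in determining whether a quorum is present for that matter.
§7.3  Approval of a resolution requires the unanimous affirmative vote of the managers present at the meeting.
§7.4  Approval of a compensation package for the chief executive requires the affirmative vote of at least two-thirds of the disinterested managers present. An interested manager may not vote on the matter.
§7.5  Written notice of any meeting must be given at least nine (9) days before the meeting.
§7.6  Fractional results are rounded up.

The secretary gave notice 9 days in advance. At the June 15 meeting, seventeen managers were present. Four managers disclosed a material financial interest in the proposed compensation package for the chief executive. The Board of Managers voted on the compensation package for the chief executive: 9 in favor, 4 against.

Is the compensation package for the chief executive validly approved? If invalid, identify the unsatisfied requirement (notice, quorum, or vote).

Notice: 9 days given; 9 required (9 ≥ 9). Satisfied.
Quorum: 17 present, but the 4 interested managers do not count, leaving 13. Quorum is 13. Satisfied.
Vote: the compensation package for the chief executive requires two-thirds of the disinterested managers present (17 − 4 = 13). 2/3 of 13 = 8.67, rounded up to 9, so 9 affirmative votes are needed; 9 voted in favor. Satisfied.

Valid — all requirements satisfied.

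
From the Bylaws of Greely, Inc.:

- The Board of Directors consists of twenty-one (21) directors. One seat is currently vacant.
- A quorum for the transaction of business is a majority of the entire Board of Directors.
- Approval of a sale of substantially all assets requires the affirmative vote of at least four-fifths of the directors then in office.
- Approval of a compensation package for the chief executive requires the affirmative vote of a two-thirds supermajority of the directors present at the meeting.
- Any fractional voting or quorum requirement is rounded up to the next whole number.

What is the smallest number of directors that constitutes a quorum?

A majority of 21 is 11.

11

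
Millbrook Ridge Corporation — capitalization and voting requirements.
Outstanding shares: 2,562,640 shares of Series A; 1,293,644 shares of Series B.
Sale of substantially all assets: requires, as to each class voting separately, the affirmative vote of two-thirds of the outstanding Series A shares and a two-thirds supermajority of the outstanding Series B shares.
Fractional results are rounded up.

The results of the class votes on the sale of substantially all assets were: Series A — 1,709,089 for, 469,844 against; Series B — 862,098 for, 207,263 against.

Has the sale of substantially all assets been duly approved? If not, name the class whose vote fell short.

Not approved — the Series B shares did not give the required vote.

Series A: 2/3 of 2562640 = 1708426.67, rounded up to 1708427; 1,708,427 required, 1,709,089 in favor — approved.
Series B: 2/3 of 1293644 = 862429.33, rounded up to 862430; 862,430 required, 862,098 in favor — not approved.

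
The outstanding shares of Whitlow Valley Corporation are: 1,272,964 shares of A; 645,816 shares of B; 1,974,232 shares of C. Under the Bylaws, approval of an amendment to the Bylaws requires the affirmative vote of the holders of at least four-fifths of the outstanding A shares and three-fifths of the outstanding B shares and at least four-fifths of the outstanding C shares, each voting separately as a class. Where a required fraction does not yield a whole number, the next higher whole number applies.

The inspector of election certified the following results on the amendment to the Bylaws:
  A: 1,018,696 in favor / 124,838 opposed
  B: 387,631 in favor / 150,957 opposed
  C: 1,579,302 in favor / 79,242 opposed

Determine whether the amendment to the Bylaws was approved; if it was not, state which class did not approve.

A: 4/5 of 1272964 = 1018371.20, rounded up to 1018372; 1,018,372 required, 1,018,696 in favor — approved.
B: 3/5 of 645816 = 387489.60, rounded up to 387490; 387,490 required, 387,631 in favor — approved.
C: 4/5 of 1974232 = 1579385.60, rounded up to 1579386; 1,579,386 required, 1,579,302 in favor — not approved.

Not approved — the C shares did not give the required vote.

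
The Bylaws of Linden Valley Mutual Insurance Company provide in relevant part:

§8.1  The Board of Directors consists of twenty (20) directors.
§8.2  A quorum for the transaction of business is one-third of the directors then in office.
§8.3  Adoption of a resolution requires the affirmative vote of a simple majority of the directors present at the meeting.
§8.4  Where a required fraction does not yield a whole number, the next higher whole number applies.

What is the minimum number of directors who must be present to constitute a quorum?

7

1/3 of 20 = 6.67, rounded up to 7.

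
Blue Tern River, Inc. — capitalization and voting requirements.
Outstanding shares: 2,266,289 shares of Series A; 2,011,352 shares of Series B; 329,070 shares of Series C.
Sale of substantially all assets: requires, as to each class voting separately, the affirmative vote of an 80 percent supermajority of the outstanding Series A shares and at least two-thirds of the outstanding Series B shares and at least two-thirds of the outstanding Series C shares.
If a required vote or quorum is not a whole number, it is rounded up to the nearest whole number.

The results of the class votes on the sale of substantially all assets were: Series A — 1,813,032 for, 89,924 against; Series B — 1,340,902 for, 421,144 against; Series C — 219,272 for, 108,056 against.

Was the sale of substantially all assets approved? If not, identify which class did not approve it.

Series A: 4/5 of 2266289 = 1813031.20, rounded up to 1813032; 1,813,032 required, 1,813,032 in favor — approved.
Series B: 2/3 of 2011352 = 1340901.33, rounded up to 1340902; 1,340,902 required, 1,340,902 in favor — approved.
Series C: 2/3 of 329070 = 219380; 219,380 required, 219,272 in favor — not approved.

Not approved — the Series C shares did not give the required vote.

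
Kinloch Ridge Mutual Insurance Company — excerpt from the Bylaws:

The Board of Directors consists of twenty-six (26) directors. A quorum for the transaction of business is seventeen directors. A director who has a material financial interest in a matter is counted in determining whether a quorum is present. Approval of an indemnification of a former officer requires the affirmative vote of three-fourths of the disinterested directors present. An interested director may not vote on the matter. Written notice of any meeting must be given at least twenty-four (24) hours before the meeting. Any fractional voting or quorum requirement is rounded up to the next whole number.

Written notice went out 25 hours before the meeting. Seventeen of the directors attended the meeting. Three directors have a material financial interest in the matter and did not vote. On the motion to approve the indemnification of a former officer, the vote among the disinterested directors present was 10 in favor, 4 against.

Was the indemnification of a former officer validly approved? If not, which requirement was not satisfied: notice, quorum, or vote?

Notice: 25 hours given; 24 required (25 ≥ 24). Satisfied.
Quorum: 17 present (interested directors count toward quorum); quorum is 17. Satisfied.
Vote: the indemnification of a former officer requires three-fourths of the disinterested directors present (17 − 3 = 14). 3/4 of 14 = 10.50, rounded up to 11, so 11 affirmative votes are needed; 10 voted in favor. Not satisfied.

Invalid — vote requirement not satisfied.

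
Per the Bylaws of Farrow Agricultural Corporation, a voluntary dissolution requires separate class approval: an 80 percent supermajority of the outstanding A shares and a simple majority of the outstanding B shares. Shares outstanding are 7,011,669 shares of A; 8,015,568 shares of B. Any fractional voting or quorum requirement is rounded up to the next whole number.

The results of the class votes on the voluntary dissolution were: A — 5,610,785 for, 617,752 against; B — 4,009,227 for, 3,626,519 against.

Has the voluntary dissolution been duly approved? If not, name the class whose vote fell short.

A: 4/5 of 7011669 = 5609335.20, rounded up to 5609336; 5,609,336 required, 5,610,785 in favor — approved.
B: a majority of 8015568 is 4007785; 4,007,785 required, 4,009,227 in favor — approved.

Approved — every class gave the required vote.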